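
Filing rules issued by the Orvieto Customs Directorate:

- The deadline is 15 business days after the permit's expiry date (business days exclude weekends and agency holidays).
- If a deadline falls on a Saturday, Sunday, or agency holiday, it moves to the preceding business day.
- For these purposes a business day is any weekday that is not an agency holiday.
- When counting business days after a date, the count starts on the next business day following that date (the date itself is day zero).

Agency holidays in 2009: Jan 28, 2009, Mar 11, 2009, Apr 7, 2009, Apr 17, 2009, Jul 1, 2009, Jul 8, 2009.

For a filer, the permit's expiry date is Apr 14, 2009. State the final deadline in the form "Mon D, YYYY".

May 6, 2009

Starting the day after Apr 14, 2009 and counting 15 business days lands on May 6, 2009.
May 6, 2009 is a Wednesday and not a listed holiday, so it stands.
The final due date is May 6, 2009.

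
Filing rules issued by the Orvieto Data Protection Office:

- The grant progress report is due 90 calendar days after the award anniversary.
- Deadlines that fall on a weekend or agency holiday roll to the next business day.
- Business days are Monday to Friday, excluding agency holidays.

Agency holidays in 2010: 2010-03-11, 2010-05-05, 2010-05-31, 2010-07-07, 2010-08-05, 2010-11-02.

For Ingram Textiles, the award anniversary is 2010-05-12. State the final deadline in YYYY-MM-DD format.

Trigger date 2010-05-12 + 90 calendar days = 2010-08-10.
2010-08-10 is a Tuesday and not a listed holiday, so it stands.
Deadline: 2010-08-10.

2010-08-10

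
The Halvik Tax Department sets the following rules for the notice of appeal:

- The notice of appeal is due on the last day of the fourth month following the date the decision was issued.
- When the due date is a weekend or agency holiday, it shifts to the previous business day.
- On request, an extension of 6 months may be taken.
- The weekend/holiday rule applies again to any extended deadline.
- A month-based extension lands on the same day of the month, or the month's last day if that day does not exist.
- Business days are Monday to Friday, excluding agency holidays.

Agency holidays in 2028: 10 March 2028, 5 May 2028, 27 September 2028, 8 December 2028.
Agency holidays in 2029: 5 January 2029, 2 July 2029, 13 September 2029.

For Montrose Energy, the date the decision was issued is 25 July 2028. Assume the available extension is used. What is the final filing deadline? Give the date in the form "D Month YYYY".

4 months after 25 July 2028 is November 2028; that month ends on 30 November 2028.
30 November 2028 (Thursday) is already a business day.
The 6 months extension carries 30 November 2028 to 30 May 2029.
Since 30 May 2029 is a Wednesday and not a holiday, the date is unchanged.
Final deadline: 30 May 2029.

30 May 2029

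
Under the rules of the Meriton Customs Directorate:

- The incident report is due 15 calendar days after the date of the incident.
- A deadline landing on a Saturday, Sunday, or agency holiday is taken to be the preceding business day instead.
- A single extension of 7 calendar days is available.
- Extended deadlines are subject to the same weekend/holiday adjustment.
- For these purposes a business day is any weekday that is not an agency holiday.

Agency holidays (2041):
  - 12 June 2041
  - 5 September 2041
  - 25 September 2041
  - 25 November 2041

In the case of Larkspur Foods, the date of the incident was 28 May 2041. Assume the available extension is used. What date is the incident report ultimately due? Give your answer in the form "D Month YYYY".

Trigger date 28 May 2041 + 15 calendar days = 12 June 2041.
12 June 2041 is a listed holiday, so it moves to the preceding business day, 11 June 2041 (Tuesday).
The 7-calendar-day extension moves the deadline from 11 June 2041 to 18 June 2041.
18 June 2041 falls on a Tuesday, which is a business day, so no adjustment is needed.
Final deadline: 18 June 2041.

18 June 2041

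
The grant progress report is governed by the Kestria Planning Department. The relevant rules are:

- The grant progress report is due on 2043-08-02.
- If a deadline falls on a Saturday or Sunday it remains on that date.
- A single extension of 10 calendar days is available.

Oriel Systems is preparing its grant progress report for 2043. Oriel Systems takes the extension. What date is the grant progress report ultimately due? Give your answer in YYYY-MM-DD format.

The stated deadline is 2043-08-02.
No adjustment is made for weekends or holidays, so 2043-08-02 stands.
The 10-calendar-day extension moves the deadline from 2043-08-02 to 2043-08-12.
2043-08-12 falls on a Wednesday. The rules make no weekend/holiday allowance, so it remains 2043-08-12.
Final deadline: 2043-08-12.

2043-08-12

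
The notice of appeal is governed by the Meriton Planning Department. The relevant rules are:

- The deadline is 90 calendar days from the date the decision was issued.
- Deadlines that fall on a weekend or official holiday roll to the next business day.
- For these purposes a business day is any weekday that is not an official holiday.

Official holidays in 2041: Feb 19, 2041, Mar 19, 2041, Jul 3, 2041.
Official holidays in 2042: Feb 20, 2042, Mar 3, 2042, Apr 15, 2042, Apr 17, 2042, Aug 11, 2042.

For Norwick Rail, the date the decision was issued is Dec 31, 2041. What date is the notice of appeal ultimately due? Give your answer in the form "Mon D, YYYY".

Mar 31, 2042

From Dec 31, 2041, 90 calendar days later is Mar 31, 2042.
Mar 31, 2042 is a Monday and not a listed holiday, so it stands.
Deadline: Mar 31, 2042.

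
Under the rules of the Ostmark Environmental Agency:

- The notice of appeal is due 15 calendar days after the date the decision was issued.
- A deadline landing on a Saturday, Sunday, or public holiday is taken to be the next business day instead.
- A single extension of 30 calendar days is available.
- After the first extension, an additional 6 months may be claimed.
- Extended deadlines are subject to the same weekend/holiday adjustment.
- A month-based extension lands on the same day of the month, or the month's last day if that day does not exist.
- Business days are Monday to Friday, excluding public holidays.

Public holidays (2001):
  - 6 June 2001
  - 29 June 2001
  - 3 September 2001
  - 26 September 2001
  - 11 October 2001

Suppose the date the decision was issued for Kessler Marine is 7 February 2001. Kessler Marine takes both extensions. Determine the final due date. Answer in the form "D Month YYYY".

Adding 15 calendar days to 7 February 2001 gives 22 February 2001.
Since 22 February 2001 is a Thursday and not a holiday, the date is unchanged.
Applying the 30-calendar-day extension: 22 February 2001 + 30 days = 24 March 2001.
Because 24 March 2001 is a Saturday, the deadline becomes 26 March 2001 (Monday).
Add 6 months to 26 March 2001: 26 September 2001.
26 September 2001 is a listed holiday; the next business day is 27 September 2001 (Thursday).
The final due date is 27 September 2001.

27 September 2001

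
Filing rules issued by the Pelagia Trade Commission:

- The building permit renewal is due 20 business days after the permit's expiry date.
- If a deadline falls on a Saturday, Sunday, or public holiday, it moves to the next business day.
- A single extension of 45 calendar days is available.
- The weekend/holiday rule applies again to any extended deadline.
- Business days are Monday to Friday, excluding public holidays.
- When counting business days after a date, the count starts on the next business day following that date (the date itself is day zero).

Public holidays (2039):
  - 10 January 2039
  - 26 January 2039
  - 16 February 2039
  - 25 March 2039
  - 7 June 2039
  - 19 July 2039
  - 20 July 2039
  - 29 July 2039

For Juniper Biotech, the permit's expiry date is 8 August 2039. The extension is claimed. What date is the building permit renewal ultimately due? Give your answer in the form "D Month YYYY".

Starting the day after 8 August 2039 and counting 20 business days lands on 5 September 2039.
5 September 2039 is a Monday and not a listed holiday, so it stands.
The 45-calendar-day extension moves the deadline from 5 September 2039 to 20 October 2039.
Since 20 October 2039 is a Thursday and not a holiday, the date is unchanged.
Final deadline: 20 October 2039.

20 October 2039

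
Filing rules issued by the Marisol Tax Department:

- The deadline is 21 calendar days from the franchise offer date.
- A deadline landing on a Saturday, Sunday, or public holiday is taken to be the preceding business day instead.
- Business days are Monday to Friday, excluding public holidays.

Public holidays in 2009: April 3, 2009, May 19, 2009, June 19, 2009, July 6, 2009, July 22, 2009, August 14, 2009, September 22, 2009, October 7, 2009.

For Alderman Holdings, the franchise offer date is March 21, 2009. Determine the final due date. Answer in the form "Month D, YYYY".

April 10, 2009

Adding 21 calendar days to March 21, 2009 gives April 11, 2009.
Because April 11, 2009 is a Saturday, the deadline becomes April 10, 2009 (Friday).
So the filing is due April 10, 2009.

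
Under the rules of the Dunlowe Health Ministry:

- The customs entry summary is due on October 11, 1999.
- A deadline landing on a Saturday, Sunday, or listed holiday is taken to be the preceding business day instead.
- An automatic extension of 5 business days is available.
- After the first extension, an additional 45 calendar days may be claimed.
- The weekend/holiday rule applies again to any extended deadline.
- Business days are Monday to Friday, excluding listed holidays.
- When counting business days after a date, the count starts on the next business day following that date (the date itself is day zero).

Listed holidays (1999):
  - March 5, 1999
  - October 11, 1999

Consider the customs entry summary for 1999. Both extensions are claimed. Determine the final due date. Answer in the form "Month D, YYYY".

Start from the fixed due date, October 11, 1999.
October 11, 1999 is a listed holiday; the preceding business day is October 8, 1999 (Friday).
The 5-business-day extension runs from October 8, 1999 to October 18, 1999.
October 18, 1999 is a Monday and not a listed holiday, so it stands.
With the 45-day extension, October 18, 1999 becomes December 2, 1999.
December 2, 1999 is a Thursday and not a listed holiday, so it stands.
So the filing is due December 2, 1999.

December 2, 1999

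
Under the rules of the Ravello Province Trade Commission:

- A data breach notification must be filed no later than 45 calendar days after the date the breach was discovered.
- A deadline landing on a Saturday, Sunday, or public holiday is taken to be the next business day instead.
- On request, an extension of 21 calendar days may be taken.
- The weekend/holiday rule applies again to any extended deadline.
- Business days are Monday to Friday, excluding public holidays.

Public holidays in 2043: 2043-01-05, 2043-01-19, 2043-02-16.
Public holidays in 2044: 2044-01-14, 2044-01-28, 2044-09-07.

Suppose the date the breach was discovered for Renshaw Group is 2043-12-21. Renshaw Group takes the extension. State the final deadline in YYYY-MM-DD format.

2044-02-25

45 calendar days after 2043-12-21 is 2044-02-04.
2044-02-04 falls on a Thursday, which is a business day, so no adjustment is needed.
With the 21-day extension, 2044-02-04 becomes 2044-02-25.
2044-02-25 (Thursday) is already a business day.
The final due date is 2044-02-25.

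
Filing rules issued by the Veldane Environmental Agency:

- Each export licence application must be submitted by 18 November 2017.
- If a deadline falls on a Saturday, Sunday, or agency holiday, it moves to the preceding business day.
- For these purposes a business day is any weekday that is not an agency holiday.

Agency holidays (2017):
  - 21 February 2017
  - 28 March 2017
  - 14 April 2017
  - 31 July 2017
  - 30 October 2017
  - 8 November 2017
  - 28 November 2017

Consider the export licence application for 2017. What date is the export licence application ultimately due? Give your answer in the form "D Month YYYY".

Start from the fixed due date, 18 November 2017.
18 November 2017 falls on a Saturday. Rolling to the preceding business day gives 17 November 2017, a Friday.
So the filing is due 17 November 2017.

17 November 2017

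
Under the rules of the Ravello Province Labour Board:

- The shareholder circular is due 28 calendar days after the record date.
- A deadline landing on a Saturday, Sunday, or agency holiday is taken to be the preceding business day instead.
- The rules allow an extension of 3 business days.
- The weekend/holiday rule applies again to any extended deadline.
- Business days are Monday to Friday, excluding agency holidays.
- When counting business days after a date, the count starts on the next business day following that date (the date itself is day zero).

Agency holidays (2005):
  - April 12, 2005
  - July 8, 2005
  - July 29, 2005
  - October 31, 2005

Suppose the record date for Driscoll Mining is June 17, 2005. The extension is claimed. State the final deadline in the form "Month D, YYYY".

July 20, 2005

From June 17, 2005, 28 calendar days later is July 15, 2005.
July 15, 2005 (Friday) is already a business day.
The 3-business-day extension runs from July 15, 2005 to July 20, 2005.
July 20, 2005 (Wednesday) is already a business day.
Final deadline: July 20, 2005.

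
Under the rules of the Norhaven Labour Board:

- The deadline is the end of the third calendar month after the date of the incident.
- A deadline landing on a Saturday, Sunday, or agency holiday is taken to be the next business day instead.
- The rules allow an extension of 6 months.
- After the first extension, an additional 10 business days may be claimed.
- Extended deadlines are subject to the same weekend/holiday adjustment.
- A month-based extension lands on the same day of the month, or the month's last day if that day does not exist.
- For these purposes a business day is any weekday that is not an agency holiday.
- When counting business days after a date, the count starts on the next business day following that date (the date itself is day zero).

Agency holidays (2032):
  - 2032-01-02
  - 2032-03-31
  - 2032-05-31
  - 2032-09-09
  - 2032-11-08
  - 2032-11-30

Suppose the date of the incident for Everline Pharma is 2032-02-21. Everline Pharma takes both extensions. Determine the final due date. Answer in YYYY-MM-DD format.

2032-12-15

The third month after 2032-02-21 is May 2032, whose last day is 2032-05-31.
2032-05-31 is a listed holiday, so it moves to the next business day, 2032-06-01 (Tuesday).
Add 6 months to 2032-06-01: 2032-12-01.
2032-12-01 (Wednesday) is already a business day.
Applying the 10-business-day extension: 10 business days after 2032-12-01 is 2032-12-15.
2032-12-15 (Wednesday) is already a business day.
Deadline: 2032-12-15.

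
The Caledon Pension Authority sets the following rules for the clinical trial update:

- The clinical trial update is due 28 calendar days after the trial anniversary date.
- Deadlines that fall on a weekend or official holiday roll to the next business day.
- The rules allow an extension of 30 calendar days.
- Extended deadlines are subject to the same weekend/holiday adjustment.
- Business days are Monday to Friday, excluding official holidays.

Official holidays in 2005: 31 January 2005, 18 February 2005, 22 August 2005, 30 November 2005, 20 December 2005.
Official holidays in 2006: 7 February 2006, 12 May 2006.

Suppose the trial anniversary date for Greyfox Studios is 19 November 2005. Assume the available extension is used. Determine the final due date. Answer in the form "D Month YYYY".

18 January 2006

Adding 28 calendar days to 19 November 2005 gives 17 December 2005.
17 December 2005 falls on a Saturday. Rolling to the next business day gives 19 December 2005, a Monday.
With the 30-day extension, 19 December 2005 becomes 18 January 2006.
18 January 2006 falls on a Wednesday, which is a business day, so no adjustment is needed.
Final deadline: 18 January 2006.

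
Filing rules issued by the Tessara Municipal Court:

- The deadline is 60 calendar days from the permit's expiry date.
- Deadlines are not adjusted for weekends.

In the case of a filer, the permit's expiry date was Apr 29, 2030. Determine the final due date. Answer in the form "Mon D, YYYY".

Jun 28, 2030

From Apr 29, 2030, 60 calendar days later is Jun 28, 2030.
No adjustment is made for weekends or holidays, so Jun 28, 2030 stands.
Final deadline: Jun 28, 2030.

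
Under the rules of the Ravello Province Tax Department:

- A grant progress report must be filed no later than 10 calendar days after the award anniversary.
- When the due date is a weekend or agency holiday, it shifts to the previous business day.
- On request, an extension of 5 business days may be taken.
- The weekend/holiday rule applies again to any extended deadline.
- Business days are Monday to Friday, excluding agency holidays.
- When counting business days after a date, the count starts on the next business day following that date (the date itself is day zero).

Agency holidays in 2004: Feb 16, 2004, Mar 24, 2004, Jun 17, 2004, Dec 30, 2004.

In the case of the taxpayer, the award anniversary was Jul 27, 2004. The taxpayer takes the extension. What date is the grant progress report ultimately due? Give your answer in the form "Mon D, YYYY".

Adding 10 calendar days to Jul 27, 2004 gives Aug 6, 2004.
Aug 6, 2004 falls on a Friday, which is a business day, so no adjustment is needed.
Counting 5 further business days from Aug 6, 2004 reaches Aug 13, 2004.
Aug 13, 2004 is a Friday and not a listed holiday, so it stands.
Final deadline: Aug 13, 2004.

Aug 13, 2004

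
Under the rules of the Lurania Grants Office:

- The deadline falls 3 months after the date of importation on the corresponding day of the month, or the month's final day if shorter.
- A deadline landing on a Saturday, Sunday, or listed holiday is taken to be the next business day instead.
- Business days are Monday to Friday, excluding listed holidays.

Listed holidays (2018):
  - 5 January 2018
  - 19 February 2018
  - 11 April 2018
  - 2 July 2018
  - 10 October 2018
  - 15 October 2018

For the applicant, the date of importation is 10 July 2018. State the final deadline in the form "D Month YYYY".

11 October 2018

3 months after 10 July 2018, on the same day of the month, is 10 October 2018.
Because 10 October 2018 is a listed holiday, the deadline becomes 11 October 2018 (Thursday).
So the filing is due 11 October 2018.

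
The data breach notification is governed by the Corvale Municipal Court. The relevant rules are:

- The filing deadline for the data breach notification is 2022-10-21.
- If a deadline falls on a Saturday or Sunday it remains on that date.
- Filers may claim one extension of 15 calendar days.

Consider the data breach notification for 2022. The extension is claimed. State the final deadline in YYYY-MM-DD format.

The stated deadline is 2022-10-21.
2022-10-21 falls on a Friday. The rules make no weekend/holiday allowance, so it remains 2022-10-21.
Applying the 15-calendar-day extension: 2022-10-21 + 15 days = 2022-11-05.
2022-11-05 falls on a Saturday. The rules make no weekend/holiday allowance, so it remains 2022-11-05.
Final deadline: 2022-11-05.

2022-11-05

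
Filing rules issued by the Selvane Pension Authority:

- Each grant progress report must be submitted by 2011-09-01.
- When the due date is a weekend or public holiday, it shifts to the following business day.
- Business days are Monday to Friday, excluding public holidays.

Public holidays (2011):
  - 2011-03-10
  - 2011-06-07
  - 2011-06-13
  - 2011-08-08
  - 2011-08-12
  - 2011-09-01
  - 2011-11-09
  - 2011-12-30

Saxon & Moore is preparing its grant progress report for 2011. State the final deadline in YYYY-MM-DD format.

Start from the fixed due date, 2011-09-01.
Because 2011-09-01 is a listed holiday, the deadline becomes 2011-09-02 (Friday).
The final due date is 2011-09-02.

2011-09-02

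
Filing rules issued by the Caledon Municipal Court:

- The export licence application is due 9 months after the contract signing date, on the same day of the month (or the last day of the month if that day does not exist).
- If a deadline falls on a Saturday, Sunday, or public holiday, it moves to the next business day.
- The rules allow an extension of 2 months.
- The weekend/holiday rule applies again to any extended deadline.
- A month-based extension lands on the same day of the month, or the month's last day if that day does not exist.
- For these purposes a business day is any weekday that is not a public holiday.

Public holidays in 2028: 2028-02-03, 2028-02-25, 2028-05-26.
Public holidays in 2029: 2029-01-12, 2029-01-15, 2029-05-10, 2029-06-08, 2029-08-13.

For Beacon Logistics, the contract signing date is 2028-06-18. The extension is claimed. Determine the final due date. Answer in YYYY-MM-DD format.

2029-05-21

9 months after 2028-06-18, on the same day of the month, is 2029-03-18.
Because 2029-03-18 is a Sunday, the deadline becomes 2029-03-19 (Monday).
Add 2 months to 2029-03-19: 2029-05-19.
2029-05-19 is a Saturday; the next business day is 2029-05-21 (Monday).
Final deadline: 2029-05-21.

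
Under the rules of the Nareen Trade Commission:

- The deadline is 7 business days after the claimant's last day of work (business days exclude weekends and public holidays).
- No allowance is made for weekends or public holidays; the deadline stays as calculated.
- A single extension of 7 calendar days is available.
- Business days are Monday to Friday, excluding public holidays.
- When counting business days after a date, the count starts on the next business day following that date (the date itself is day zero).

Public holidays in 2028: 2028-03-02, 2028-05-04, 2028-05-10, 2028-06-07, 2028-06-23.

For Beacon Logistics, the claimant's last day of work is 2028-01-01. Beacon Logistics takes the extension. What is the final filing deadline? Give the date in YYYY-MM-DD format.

Counting 7 business days after 2028-01-01 (skipping weekends and listed holidays) reaches 2028-01-11.
No adjustment is made for weekends or holidays, so 2028-01-11 stands.
Applying the 7-calendar-day extension: 2028-01-11 + 7 days = 2028-01-18.
No adjustment is made for weekends or holidays, so 2028-01-18 stands.
Deadline: 2028-01-18.

2028-01-18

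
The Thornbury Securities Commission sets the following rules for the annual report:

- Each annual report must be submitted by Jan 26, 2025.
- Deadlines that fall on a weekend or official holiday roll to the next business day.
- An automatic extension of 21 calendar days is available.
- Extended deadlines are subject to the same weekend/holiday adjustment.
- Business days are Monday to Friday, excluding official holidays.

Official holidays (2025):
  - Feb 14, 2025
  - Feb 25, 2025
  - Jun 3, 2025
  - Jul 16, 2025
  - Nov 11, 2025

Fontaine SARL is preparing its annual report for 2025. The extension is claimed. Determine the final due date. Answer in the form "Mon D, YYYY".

Feb 17, 2025

The stated deadline is Jan 26, 2025.
Jan 26, 2025 is a Sunday; the next business day is Jan 27, 2025 (Monday).
Add the 21 calendar-day extension to Jan 27, 2025: Feb 17, 2025.
Feb 17, 2025 falls on a Monday, which is a business day, so no adjustment is needed.
So the filing is due Feb 17, 2025.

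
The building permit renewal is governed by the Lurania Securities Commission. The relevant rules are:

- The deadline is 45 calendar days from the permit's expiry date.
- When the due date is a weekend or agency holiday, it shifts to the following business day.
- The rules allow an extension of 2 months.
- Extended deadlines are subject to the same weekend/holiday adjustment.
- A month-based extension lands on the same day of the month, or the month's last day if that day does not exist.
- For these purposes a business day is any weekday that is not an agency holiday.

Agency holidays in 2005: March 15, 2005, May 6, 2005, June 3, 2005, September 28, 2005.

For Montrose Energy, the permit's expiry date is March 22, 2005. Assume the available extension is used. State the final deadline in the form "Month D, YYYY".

45 calendar days after March 22, 2005 is May 6, 2005.
May 6, 2005 is a listed holiday; the next business day is May 9, 2005 (Monday).
Add 2 months to May 9, 2005: July 9, 2005.
July 9, 2005 is a Saturday; the next business day is July 11, 2005 (Monday).
Deadline: July 11, 2005.

July 11, 2005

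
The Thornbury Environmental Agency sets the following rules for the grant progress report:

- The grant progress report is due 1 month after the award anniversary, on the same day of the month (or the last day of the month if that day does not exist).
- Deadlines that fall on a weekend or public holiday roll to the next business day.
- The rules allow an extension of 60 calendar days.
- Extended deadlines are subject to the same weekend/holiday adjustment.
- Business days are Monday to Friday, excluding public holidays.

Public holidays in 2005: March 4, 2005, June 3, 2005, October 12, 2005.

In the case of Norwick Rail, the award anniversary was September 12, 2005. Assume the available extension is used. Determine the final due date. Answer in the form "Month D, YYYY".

December 12, 2005

Moving 1 month forward from September 12, 2005 on the corresponding day gives October 12, 2005.
Because October 12, 2005 is a listed holiday, the deadline becomes October 13, 2005 (Thursday).
The 60-calendar-day extension moves the deadline from October 13, 2005 to December 12, 2005.
December 12, 2005 (Monday) is already a business day.
The final due date is December 12, 2005.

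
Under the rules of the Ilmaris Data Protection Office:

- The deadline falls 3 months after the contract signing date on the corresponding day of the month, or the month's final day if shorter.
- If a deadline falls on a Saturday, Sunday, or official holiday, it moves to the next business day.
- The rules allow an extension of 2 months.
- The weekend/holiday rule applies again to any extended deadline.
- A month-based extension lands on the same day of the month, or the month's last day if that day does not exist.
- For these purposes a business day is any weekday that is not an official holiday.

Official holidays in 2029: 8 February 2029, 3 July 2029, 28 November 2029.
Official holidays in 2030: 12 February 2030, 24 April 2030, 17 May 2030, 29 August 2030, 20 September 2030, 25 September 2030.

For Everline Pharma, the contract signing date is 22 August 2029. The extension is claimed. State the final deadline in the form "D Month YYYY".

Moving 3 months forward from 22 August 2029 on the corresponding day gives 22 November 2029.
Since 22 November 2029 is a Thursday and not a holiday, the date is unchanged.
Applying the 2 months extension: 2 months after 22 November 2029 is 22 January 2030.
22 January 2030 (Tuesday) is already a business day.
Final deadline: 22 January 2030.

22 January 2030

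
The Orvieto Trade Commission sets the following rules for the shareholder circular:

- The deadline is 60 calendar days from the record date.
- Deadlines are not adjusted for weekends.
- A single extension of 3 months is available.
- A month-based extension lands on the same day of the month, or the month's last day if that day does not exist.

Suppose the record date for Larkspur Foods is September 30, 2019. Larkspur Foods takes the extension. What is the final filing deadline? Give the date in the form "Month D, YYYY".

February 29, 2020

Adding 60 calendar days to September 30, 2019 gives November 29, 2019.
November 29, 2019 is a Friday; no weekend or holiday adjustment applies.
Applying the 3 months extension: 3 months after November 29, 2019 is February 29, 2020.
February 29, 2020 falls on a Saturday. The rules make no weekend/holiday allowance, so it remains February 29, 2020.
The final due date is February 29, 2020.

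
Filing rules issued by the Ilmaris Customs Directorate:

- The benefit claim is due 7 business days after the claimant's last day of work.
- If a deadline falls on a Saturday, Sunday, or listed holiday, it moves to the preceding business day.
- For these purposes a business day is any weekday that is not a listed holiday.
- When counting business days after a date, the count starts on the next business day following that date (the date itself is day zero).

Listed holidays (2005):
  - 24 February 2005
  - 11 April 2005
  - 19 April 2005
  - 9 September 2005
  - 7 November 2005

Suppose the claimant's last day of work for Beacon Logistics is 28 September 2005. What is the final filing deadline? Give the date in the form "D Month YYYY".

Starting the day after 28 September 2005 and counting 7 business days lands on 7 October 2005.
7 October 2005 (Friday) is already a business day.
Final deadline: 7 October 2005.

7 October 2005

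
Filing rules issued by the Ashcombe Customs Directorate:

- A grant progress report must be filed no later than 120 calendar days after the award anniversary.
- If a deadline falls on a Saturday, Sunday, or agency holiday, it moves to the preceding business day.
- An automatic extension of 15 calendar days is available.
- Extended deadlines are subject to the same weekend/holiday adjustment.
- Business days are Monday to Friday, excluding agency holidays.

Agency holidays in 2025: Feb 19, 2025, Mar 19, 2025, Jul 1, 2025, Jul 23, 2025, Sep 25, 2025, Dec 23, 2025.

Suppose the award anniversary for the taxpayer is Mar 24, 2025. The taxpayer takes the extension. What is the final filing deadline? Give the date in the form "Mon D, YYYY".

Trigger date Mar 24, 2025 + 120 calendar days = Jul 22, 2025.
Jul 22, 2025 (Tuesday) is already a business day.
The 15-calendar-day extension moves the deadline from Jul 22, 2025 to Aug 6, 2025.
Aug 6, 2025 falls on a Wednesday, which is a business day, so no adjustment is needed.
Final deadline: Aug 6, 2025.

Aug 6, 2025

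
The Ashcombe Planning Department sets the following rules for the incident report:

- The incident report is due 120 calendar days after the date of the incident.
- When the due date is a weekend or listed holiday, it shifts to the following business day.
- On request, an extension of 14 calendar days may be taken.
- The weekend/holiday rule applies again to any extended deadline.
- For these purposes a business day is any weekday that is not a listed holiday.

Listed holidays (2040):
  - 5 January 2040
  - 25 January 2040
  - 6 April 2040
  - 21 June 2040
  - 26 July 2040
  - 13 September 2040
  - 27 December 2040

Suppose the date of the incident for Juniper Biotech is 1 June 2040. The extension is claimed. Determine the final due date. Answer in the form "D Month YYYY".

120 calendar days after 1 June 2040 is 29 September 2040.
Because 29 September 2040 is a Saturday, the deadline becomes 1 October 2040 (Monday).
With the 14-day extension, 1 October 2040 becomes 15 October 2040.
15 October 2040 is a Monday and not a listed holiday, so it stands.
So the filing is due 15 October 2040.

15 October 2040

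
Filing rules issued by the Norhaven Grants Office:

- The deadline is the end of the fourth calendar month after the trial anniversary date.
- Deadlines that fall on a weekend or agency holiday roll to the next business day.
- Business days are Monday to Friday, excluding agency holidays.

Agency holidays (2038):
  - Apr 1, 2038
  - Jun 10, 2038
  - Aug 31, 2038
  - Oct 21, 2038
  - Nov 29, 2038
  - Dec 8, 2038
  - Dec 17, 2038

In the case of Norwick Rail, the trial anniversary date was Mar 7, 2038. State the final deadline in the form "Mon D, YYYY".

4 months after Mar 7, 2038 falls in July 2038; the last day of that month is Jul 31, 2038.
Jul 31, 2038 falls on a Saturday. Rolling to the next business day gives Aug 2, 2038, a Monday.
Final deadline: Aug 2, 2038.

Aug 2, 2038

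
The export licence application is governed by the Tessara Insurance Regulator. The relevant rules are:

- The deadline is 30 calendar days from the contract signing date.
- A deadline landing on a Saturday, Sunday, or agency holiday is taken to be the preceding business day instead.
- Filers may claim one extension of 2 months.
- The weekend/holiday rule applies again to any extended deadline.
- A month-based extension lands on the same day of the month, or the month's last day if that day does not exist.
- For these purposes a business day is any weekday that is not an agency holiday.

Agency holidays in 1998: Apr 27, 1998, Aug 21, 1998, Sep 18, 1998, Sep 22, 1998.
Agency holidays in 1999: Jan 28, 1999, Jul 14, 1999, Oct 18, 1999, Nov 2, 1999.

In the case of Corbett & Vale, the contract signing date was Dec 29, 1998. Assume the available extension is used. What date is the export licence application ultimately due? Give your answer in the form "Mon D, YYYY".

Mar 26, 1999

Trigger date Dec 29, 1998 + 30 calendar days = Jan 28, 1999.
Jan 28, 1999 is a listed holiday; the preceding business day is Jan 27, 1999 (Wednesday).
The 2 months extension carries Jan 27, 1999 to Mar 27, 1999.
Because Mar 27, 1999 is a Saturday, the deadline becomes Mar 26, 1999 (Friday).
The final due date is Mar 26, 1999.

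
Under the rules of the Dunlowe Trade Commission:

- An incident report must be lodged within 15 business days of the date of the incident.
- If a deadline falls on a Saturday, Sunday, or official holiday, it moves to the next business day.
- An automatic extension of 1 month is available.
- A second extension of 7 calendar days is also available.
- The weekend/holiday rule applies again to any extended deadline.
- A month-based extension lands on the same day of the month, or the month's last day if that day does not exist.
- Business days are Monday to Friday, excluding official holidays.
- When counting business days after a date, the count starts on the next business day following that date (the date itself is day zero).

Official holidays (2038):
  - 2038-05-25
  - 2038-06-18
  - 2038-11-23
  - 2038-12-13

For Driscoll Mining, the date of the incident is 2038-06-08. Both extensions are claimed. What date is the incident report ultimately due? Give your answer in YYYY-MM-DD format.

2038-08-06

15 business days after 2038-06-08, excluding weekends and holidays, is 2038-06-30.
2038-06-30 (Wednesday) is already a business day.
Applying the 1 month extension: 1 month after 2038-06-30 is 2038-07-30.
2038-07-30 is a Friday and not a listed holiday, so it stands.
The 7-calendar-day extension moves the deadline from 2038-07-30 to 2038-08-06.
Since 2038-08-06 is a Friday and not a holiday, the date is unchanged.
The final due date is 2038-08-06.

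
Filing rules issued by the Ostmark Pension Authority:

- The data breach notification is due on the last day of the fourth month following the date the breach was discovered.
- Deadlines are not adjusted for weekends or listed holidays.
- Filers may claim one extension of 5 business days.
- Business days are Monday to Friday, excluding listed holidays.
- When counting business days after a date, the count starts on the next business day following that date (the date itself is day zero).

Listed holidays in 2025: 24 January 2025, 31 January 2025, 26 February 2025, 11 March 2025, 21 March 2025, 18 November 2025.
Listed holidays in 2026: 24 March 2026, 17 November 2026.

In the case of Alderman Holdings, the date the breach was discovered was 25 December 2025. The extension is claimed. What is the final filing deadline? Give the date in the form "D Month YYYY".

7 May 2026

The fourth month after 25 December 2025 is April 2026, whose last day is 30 April 2026.
30 April 2026 falls on a Thursday. The rules make no weekend/holiday allowance, so it remains 30 April 2026.
Counting 5 further business days from 30 April 2026 reaches 7 May 2026.
7 May 2026 is a Thursday; no weekend or holiday adjustment applies.
Deadline: 7 May 2026.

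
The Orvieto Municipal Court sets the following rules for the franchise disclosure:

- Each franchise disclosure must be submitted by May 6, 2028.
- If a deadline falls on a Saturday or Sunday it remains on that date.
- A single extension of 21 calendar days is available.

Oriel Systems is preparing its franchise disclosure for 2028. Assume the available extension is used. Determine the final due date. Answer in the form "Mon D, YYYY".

The statutory due date is May 6, 2028.
No adjustment is made for weekends or holidays, so May 6, 2028 stands.
Applying the 21-calendar-day extension: May 6, 2028 + 21 days = May 27, 2028.
May 27, 2028 falls on a Saturday. The rules make no weekend/holiday allowance, so it remains May 27, 2028.
Deadline: May 27, 2028.

May 27, 2028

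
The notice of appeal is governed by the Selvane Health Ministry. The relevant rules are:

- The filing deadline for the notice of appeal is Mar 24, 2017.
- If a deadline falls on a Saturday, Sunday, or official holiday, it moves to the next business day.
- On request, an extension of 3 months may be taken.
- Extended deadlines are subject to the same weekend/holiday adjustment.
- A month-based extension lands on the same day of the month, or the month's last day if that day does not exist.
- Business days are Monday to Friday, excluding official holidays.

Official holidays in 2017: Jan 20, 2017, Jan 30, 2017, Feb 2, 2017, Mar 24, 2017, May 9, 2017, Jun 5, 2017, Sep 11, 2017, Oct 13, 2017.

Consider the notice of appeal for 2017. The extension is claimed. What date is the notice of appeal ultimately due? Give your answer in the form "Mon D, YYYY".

Jun 27, 2017

Start from the fixed due date, Mar 24, 2017.
Mar 24, 2017 falls on a listed holiday. Rolling to the next business day gives Mar 27, 2017, a Monday.
The 3 months extension carries Mar 27, 2017 to Jun 27, 2017.
Since Jun 27, 2017 is a Tuesday and not a holiday, the date is unchanged.
Deadline: Jun 27, 2017.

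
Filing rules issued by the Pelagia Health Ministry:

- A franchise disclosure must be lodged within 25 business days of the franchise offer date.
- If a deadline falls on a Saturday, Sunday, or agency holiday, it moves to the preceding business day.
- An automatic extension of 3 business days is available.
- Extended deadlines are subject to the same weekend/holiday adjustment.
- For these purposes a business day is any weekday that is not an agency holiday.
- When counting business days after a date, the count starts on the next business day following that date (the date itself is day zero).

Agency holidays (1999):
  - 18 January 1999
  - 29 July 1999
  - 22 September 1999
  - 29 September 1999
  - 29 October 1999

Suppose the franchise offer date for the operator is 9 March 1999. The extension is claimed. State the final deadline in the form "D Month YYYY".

16 April 1999

25 business days after 9 March 1999, excluding weekends and holidays, is 13 April 1999.
13 April 1999 falls on a Tuesday, which is a business day, so no adjustment is needed.
Counting 3 further business days from 13 April 1999 reaches 16 April 1999.
16 April 1999 (Friday) is already a business day.
Final deadline: 16 April 1999.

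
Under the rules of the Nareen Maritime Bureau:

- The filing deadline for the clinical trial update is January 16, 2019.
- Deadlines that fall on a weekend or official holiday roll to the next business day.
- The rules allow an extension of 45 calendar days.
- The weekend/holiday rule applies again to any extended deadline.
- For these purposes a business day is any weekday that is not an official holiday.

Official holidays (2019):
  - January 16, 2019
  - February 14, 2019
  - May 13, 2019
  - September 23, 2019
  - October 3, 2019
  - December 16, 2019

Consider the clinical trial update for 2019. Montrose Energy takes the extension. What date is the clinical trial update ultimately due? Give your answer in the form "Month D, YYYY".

March 4, 2019

The statutory due date is January 16, 2019.
Because January 16, 2019 is a listed holiday, the deadline becomes January 17, 2019 (Thursday).
The 45-calendar-day extension moves the deadline from January 17, 2019 to March 3, 2019.
March 3, 2019 is a Sunday; the next business day is March 4, 2019 (Monday).
Final deadline: March 4, 2019.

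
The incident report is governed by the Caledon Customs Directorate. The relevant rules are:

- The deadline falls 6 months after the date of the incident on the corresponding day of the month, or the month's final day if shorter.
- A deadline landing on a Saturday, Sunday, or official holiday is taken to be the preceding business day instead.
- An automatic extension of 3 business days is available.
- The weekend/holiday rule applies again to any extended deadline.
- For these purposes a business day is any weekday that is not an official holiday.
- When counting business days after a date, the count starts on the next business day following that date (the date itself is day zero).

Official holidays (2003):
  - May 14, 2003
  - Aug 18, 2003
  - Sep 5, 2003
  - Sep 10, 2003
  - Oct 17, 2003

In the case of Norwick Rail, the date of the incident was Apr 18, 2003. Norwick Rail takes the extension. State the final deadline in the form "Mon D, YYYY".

Oct 22, 2003

6 months from Apr 18, 2003 is Oct 18, 2003.
Oct 18, 2003 falls on a Saturday. Rolling to the preceding business day gives Oct 16, 2003, a Thursday.
Counting 3 further business days from Oct 16, 2003 reaches Oct 22, 2003.
Oct 22, 2003 is a Wednesday and not a listed holiday, so it stands.
Deadline: Oct 22, 2003.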